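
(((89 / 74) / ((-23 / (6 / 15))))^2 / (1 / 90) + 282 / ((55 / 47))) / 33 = 3200042804 / 438141605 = 7.30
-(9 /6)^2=-2.25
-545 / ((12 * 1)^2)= -545 / 144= -3.78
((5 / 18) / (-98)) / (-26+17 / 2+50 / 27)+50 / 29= 828187 / 480298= 1.72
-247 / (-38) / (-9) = -0.72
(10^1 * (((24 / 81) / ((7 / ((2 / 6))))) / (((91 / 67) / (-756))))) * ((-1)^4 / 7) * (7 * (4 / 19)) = -85760 / 5187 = -16.53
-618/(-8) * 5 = 1545/4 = 386.25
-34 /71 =-0.48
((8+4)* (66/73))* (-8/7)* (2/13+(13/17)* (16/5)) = -18209664/564655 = -32.25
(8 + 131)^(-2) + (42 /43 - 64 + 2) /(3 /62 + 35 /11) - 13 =-58369515716 /1830259009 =-31.89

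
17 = 17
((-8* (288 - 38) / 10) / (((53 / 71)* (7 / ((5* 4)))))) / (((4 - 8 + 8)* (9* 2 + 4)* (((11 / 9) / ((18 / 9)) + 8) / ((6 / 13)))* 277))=-766800 / 455566111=-0.00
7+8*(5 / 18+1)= 155 / 9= 17.22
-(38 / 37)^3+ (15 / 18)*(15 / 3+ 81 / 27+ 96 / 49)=53730476 / 7445991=7.22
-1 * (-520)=520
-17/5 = -3.40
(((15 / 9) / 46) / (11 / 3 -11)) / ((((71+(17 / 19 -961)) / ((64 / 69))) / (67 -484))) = -0.00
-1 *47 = -47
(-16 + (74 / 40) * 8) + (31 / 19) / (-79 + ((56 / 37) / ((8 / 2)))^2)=-2503813 / 2051145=-1.22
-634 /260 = -317 /130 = -2.44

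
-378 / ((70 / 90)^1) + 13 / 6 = -2903 / 6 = -483.83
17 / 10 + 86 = 877 / 10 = 87.70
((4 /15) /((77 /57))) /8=19 /770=0.02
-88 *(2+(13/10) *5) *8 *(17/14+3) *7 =-176528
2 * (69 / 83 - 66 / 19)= -8334 / 1577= -5.28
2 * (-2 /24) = -1 /6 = -0.17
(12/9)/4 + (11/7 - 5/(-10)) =101/42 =2.40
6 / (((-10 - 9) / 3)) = -18 / 19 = -0.95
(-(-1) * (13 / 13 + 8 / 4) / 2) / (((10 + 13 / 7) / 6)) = 63 / 83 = 0.76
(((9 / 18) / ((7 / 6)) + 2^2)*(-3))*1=-93 / 7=-13.29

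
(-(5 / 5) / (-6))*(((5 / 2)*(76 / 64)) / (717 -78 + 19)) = 95 / 126336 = 0.00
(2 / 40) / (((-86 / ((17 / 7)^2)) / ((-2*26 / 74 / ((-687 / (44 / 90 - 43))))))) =7187141 / 48202049700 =0.00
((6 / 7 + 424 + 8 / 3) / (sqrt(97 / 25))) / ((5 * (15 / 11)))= 98758 * sqrt(97) / 30555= 31.83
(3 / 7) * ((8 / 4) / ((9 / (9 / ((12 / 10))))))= 5 / 7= 0.71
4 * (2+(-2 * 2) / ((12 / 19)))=-52 / 3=-17.33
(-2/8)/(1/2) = -1/2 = -0.50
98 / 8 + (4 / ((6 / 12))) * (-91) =-2863 / 4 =-715.75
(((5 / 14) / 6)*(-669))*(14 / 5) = -223 / 2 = -111.50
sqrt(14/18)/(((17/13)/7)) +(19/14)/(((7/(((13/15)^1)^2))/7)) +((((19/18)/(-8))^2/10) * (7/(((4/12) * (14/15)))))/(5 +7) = 19791559/19353600 +91 * sqrt(7)/51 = 5.74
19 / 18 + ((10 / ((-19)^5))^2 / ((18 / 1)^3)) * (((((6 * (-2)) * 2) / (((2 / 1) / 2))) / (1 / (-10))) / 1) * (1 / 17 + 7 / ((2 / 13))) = 53469028835831521 / 50654869421951862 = 1.06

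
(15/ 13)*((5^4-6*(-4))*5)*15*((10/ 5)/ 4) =730125/ 26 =28081.73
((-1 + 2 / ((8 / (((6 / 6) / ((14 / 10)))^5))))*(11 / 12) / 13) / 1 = -54241 / 806736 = -0.07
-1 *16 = -16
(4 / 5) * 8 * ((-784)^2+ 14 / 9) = 3933808.36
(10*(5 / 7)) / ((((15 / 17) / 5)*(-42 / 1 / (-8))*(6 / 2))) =3400 / 1323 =2.57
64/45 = 1.42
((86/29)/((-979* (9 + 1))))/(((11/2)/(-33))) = 258/141955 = 0.00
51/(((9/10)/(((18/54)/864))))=85/3888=0.02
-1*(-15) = 15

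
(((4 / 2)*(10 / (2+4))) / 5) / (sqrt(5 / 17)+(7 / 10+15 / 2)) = 3485 / 42678-25*sqrt(85) / 42678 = 0.08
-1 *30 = -30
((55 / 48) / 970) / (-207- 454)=-11 / 6155232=-0.00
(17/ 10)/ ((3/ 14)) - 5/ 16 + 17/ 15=2101/ 240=8.75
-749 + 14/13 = -9723/13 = -747.92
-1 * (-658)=658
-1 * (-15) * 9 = 135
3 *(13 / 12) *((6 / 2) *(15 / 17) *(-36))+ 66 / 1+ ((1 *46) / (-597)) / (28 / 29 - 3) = -145906211 / 598791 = -243.67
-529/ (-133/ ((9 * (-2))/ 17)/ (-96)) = 914112/ 2261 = 404.30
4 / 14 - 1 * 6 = -40 / 7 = -5.71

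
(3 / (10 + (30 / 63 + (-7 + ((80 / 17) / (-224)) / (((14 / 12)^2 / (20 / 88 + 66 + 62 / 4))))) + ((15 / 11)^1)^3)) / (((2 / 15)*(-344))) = -0.01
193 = 193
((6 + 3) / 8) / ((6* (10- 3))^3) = 1 / 65856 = 0.00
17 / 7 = 2.43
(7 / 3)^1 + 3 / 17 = 128 / 51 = 2.51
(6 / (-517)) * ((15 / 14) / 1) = -45 / 3619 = -0.01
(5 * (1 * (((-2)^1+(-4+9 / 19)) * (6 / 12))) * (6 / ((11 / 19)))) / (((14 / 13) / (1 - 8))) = 20475 / 22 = 930.68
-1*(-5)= 5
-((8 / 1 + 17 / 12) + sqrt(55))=-113 / 12 -sqrt(55)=-16.83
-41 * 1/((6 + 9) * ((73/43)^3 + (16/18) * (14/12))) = -29338083/63648275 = -0.46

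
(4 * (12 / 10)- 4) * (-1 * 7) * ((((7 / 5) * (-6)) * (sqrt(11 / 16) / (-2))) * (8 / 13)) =-1176 * sqrt(11) / 325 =-12.00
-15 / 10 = -3 / 2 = -1.50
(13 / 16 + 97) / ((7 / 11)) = 17215 / 112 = 153.71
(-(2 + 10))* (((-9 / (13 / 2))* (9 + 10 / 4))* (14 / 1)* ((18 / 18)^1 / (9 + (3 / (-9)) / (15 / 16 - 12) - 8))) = 18466056 / 7111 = 2596.83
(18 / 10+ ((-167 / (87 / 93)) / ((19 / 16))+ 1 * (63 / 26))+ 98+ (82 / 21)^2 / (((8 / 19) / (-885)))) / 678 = -168977829731 / 3569537790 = -47.34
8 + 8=16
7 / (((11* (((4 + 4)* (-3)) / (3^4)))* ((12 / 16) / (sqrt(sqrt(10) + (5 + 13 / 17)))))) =-63* sqrt(289* sqrt(10) + 1666) / 374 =-8.56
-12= -12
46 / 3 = 15.33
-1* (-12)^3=1728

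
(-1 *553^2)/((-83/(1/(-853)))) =-305809/70799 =-4.32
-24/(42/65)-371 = -2857/7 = -408.14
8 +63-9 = 62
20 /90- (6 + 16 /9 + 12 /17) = -1264 /153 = -8.26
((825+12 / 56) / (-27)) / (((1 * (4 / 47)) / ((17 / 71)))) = -3076949 / 35784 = -85.99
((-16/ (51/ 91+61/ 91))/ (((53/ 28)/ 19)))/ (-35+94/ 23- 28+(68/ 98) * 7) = 1113476/ 461259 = 2.41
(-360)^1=-360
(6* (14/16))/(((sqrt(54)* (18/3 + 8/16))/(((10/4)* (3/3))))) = 35* sqrt(6)/312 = 0.27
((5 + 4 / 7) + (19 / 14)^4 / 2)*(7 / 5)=111677 / 10976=10.17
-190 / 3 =-63.33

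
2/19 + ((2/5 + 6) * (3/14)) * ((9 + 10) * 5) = 17342/133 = 130.39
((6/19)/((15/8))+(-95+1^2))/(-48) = 4457/2280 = 1.95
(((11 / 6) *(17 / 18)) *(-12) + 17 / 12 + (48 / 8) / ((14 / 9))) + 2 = -13.50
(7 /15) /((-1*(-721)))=1 /1545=0.00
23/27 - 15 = -382/27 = -14.15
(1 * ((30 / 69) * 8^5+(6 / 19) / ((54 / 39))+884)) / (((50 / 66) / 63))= 1258309.31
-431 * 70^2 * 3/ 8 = -1583925/ 2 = -791962.50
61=61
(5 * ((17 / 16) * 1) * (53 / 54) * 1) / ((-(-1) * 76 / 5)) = 22525 / 65664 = 0.34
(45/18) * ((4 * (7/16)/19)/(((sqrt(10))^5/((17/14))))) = 17 * sqrt(10)/60800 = 0.00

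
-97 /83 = -1.17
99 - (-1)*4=103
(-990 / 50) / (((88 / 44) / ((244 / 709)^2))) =-2947032 / 2513405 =-1.17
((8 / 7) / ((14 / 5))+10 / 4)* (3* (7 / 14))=4.36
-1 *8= -8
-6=-6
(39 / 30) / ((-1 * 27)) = -13 / 270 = -0.05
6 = 6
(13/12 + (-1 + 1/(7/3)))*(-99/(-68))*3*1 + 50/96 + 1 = 10729/2856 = 3.76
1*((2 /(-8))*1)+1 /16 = -3 /16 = -0.19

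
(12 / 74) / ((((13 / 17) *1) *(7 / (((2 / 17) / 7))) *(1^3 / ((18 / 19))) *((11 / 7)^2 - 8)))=-216 / 2476669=-0.00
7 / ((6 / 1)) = 7 / 6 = 1.17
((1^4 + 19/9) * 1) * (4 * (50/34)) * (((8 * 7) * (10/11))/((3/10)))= 15680000/5049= 3105.57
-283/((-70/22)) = 3113/35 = 88.94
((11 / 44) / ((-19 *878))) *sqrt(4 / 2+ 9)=-sqrt(11) / 66728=-0.00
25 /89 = 0.28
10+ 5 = 15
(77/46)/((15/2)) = 77/345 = 0.22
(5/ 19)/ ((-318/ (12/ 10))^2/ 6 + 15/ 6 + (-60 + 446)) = 15/ 689282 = 0.00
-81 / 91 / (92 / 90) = -3645 / 4186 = -0.87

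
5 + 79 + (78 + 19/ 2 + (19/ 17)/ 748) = 2180813/ 12716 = 171.50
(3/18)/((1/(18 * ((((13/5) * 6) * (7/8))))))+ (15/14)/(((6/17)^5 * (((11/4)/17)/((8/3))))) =1222202759/374220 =3266.00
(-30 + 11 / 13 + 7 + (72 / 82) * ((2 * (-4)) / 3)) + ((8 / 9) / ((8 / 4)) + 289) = 1270961 / 4797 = 264.95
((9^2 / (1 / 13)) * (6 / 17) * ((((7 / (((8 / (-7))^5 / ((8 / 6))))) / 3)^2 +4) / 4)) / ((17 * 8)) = 81635165079 / 18253611008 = 4.47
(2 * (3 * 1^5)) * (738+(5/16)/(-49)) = 1735761/392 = 4427.96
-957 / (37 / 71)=-67947 / 37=-1836.41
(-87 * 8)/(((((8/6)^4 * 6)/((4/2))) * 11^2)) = -2349/3872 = -0.61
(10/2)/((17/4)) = 20/17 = 1.18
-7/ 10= -0.70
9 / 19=0.47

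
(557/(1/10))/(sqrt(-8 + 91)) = 5570 * sqrt(83)/83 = 611.39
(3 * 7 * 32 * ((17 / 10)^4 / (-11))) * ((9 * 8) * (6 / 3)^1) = -73474.18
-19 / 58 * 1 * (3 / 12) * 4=-19 / 58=-0.33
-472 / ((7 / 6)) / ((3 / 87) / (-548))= 45006144 / 7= 6429449.14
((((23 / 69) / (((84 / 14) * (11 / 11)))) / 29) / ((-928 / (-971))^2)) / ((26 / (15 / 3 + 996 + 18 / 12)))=1890396205 / 23375978496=0.08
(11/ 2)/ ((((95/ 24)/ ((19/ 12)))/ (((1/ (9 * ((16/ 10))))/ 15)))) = 11/ 1080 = 0.01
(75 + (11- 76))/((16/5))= 25/8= 3.12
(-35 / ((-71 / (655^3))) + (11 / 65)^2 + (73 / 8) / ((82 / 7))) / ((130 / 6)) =81779368806518763 / 12790934000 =6393541.61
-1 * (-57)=57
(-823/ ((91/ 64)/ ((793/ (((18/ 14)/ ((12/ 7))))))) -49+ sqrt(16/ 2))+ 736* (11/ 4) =-12810493/ 21+ 2* sqrt(2) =-610020.65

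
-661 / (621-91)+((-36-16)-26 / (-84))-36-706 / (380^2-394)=-3959887251 / 44521855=-88.94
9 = 9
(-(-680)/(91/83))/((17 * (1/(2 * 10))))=66400/91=729.67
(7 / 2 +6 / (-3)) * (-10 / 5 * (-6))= 18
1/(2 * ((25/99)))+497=24949/50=498.98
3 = 3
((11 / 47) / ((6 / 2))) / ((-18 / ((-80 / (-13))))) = -440 / 16497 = -0.03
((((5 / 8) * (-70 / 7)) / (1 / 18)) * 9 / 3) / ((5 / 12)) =-810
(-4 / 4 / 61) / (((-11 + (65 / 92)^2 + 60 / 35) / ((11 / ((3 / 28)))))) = 18248384 / 95267055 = 0.19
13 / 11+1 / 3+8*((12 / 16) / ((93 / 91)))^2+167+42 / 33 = 11042239 / 63426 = 174.10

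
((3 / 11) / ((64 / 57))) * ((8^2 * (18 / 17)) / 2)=1539 / 187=8.23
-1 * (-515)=515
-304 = -304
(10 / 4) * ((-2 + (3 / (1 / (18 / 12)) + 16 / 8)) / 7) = 45 / 28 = 1.61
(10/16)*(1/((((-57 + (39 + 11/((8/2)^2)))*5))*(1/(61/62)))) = -61/8587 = -0.01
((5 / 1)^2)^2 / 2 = 625 / 2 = 312.50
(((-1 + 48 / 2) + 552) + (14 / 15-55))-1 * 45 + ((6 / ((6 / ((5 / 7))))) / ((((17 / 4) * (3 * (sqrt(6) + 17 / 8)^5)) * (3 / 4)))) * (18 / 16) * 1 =878088552448 * sqrt(6) / 184159863125 + 15087698178787 / 32498799375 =475.93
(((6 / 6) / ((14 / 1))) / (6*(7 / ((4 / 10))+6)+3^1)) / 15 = 1 / 30240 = 0.00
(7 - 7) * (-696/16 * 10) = 0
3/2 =1.50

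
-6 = -6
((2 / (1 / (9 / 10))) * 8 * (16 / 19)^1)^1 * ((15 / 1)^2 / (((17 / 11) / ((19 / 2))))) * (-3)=-855360 / 17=-50315.29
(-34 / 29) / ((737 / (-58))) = 68 / 737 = 0.09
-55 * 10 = -550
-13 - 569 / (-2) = 271.50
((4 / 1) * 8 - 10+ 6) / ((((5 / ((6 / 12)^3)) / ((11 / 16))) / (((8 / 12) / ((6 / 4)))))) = 77 / 360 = 0.21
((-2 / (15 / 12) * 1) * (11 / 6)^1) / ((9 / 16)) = -704 / 135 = -5.21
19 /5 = 3.80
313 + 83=396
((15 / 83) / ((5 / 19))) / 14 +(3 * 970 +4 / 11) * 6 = 223202235 / 12782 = 17462.23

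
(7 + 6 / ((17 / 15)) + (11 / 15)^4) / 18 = 5414761 / 7745625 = 0.70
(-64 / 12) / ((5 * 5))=-16 / 75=-0.21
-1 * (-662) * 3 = 1986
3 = 3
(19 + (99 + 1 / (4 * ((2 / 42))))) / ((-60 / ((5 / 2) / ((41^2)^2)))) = -493 / 271273056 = -0.00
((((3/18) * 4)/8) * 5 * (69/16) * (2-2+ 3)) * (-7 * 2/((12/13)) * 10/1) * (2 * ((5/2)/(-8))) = 261625/512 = 510.99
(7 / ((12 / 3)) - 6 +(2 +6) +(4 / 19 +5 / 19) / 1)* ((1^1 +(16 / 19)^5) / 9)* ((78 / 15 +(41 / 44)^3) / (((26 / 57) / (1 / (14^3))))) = 358162724795 / 111674679660544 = 0.00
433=433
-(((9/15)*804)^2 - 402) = -5807694/25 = -232307.76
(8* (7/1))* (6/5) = 336/5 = 67.20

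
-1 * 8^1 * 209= -1672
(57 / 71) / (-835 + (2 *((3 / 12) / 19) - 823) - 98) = -0.00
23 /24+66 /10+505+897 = 169147 /120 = 1409.56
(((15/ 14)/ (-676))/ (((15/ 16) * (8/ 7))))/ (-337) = 1/ 227812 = 0.00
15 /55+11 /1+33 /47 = 6191 /517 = 11.97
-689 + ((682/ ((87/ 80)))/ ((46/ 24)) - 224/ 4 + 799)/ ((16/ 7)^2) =-484.16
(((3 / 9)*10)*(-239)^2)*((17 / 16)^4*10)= 119270076025 / 49152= 2426555.91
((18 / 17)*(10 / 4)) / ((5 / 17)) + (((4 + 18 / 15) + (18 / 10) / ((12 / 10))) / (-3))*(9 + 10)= -1003 / 30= -33.43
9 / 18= 1 / 2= 0.50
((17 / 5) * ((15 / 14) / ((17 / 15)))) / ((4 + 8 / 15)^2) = 10125 / 64736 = 0.16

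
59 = 59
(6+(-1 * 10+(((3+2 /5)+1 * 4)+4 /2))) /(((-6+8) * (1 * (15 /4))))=18 /25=0.72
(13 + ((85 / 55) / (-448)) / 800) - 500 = -1919948817 / 3942400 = -487.00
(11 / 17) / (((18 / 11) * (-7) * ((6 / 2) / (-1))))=121 / 6426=0.02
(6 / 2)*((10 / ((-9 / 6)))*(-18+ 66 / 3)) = -80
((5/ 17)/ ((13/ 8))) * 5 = 200/ 221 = 0.90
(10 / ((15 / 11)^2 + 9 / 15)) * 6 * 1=3025 / 124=24.40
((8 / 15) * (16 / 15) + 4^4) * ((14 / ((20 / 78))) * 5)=5253248 / 75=70043.31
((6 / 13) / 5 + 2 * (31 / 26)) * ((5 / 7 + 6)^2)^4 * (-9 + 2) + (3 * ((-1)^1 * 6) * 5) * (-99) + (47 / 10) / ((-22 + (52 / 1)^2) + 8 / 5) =-14695164334383160213 / 205219856660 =-71606932.07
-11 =-11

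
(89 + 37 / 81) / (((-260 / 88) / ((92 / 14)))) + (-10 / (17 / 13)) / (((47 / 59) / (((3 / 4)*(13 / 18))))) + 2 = -202.17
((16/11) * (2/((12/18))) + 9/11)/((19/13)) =39/11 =3.55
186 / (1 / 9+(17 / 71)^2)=4219317 / 3821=1104.24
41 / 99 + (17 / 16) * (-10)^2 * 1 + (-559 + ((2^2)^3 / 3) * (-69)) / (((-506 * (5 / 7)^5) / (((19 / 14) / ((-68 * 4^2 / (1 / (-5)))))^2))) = 106.66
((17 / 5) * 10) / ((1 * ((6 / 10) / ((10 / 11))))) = 1700 / 33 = 51.52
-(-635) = 635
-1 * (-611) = 611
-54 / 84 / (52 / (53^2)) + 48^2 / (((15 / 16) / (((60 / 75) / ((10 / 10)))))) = 35150631 / 18200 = 1931.35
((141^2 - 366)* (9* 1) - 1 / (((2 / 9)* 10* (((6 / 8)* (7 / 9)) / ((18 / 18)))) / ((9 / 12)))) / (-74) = -24588819 / 10360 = -2373.44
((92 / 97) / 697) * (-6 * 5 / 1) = -0.04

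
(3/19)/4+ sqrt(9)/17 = 279/1292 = 0.22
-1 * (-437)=437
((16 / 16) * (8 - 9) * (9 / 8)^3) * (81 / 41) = -59049 / 20992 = -2.81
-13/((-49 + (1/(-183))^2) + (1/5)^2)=10883925/40990511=0.27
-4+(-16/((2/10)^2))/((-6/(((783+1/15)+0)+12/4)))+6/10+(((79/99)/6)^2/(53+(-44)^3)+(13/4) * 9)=3937158785470769/75093203790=52430.29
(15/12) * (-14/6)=-35/12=-2.92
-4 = -4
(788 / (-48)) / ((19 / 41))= -8077 / 228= -35.43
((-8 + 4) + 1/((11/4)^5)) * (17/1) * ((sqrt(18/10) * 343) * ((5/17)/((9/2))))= -441221480 * sqrt(5)/483153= -2042.01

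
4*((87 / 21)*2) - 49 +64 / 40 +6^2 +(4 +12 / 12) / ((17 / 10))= 14687 / 595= 24.68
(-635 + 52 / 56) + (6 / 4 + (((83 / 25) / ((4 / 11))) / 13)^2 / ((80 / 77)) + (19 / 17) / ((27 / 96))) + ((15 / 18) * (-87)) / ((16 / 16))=-101449625665277 / 144799200000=-700.62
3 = 3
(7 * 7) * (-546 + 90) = -22344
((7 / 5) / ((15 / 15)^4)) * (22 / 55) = 14 / 25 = 0.56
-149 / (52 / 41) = -6109 / 52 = -117.48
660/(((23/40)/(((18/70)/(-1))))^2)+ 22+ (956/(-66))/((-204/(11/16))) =19549568111/126909216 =154.04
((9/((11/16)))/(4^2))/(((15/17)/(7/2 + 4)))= 153/22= 6.95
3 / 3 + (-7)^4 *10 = 24011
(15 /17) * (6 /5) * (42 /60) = 63 /85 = 0.74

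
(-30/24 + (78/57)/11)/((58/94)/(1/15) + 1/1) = -44227/402952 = -0.11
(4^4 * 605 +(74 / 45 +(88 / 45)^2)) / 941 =313643074 / 1905525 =164.60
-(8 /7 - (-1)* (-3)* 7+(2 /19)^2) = 50151 /2527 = 19.85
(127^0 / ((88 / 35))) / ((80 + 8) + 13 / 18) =315 / 70268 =0.00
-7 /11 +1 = 0.36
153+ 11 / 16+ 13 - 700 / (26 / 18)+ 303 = -14.93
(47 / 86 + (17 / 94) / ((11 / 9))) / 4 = 15439 / 88924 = 0.17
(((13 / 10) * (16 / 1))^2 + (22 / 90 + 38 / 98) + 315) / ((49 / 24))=65997608 / 180075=366.50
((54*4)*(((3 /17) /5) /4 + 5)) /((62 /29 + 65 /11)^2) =9358145082 /560106565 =16.71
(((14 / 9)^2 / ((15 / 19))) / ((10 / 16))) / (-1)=-29792 / 6075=-4.90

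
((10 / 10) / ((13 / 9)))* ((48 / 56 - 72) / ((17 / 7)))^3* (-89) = 98928299592 / 63869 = 1548925.14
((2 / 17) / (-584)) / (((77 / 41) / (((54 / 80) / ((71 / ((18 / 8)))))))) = -9963 / 4342110080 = -0.00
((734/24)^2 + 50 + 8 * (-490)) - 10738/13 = -541535/144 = -3760.66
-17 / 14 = -1.21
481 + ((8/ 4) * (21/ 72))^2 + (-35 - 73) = 373.34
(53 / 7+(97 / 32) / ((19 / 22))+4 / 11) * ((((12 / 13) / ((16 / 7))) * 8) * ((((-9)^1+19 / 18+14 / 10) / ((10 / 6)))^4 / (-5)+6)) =-3130496570733847 / 2037750000000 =-1536.25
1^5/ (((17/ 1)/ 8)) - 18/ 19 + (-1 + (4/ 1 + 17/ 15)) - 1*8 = -21044/ 4845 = -4.34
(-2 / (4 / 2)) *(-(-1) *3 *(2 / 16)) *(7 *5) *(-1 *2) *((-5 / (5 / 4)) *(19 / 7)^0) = -105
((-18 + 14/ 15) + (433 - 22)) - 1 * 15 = 5684/ 15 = 378.93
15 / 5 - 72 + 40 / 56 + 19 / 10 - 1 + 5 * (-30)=-217.39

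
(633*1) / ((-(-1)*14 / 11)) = 6963 / 14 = 497.36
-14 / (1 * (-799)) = 0.02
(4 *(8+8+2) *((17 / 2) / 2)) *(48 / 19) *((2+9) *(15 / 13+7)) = 17126208 / 247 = 69336.87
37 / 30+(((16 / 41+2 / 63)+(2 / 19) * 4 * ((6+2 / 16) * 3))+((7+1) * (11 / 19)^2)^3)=34842136760467 / 1215195106230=28.67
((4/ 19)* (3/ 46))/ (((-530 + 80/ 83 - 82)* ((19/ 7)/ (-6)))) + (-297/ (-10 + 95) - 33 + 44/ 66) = -961779527837/ 26844802935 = -35.83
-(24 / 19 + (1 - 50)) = 907 / 19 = 47.74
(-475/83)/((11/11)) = -5.72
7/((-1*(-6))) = 7/6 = 1.17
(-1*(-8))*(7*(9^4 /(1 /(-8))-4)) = -2939552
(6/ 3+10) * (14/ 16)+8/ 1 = 37/ 2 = 18.50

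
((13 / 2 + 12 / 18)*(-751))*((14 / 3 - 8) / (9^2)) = 161465 / 729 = 221.49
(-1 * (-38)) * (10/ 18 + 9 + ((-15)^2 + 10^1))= 83638/ 9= 9293.11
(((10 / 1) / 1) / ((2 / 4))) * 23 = 460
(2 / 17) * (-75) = -150 / 17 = -8.82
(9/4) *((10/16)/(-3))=-15/32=-0.47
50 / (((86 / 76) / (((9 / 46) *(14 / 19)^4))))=17287200 / 6783551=2.55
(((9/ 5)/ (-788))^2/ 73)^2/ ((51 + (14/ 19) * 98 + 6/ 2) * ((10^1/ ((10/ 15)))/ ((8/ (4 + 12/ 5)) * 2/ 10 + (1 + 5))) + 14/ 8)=124659/ 7433492264039291848000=0.00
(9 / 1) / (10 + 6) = 9 / 16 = 0.56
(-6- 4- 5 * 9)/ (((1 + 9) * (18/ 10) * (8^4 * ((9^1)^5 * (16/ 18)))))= -55/ 3869835264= -0.00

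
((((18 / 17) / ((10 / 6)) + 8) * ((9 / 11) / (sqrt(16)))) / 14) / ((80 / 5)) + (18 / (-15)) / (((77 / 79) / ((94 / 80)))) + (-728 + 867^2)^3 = 886975816159148106473107 / 2094400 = 423498766309753679.56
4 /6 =0.67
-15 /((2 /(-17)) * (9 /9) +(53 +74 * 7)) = -17 /647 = -0.03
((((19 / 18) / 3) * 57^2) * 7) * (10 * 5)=1200325 / 3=400108.33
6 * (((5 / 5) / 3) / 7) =2 / 7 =0.29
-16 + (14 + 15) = 13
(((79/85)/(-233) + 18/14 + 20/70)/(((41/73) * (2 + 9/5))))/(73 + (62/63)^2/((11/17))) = 98937817902/10035836944645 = 0.01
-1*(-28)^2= -784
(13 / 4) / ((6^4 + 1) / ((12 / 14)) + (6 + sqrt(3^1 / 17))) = 6043245 / 2824829434 - 117 * sqrt(51) / 1412414717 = 0.00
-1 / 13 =-0.08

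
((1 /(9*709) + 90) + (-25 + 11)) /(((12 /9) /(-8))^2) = 1939828 /709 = 2736.01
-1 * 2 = -2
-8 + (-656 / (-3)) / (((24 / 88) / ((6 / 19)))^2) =308840 / 1083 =285.17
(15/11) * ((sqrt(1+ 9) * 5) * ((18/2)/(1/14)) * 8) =75600 * sqrt(10)/11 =21733.47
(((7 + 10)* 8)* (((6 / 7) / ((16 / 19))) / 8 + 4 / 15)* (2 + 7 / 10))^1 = 404991 / 2800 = 144.64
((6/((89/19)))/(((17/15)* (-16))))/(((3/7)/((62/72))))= -20615/145248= -0.14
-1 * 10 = -10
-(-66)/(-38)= -33/19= -1.74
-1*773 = -773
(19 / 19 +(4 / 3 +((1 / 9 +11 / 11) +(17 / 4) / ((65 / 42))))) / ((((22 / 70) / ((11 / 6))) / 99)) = 557711 / 156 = 3575.07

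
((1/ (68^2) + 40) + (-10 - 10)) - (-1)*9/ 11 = 1058907/ 50864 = 20.82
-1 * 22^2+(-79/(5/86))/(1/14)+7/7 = -97531/5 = -19506.20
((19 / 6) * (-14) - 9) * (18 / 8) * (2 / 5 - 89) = 10632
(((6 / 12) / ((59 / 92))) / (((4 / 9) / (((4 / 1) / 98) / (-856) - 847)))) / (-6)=1225666665 / 4949392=247.64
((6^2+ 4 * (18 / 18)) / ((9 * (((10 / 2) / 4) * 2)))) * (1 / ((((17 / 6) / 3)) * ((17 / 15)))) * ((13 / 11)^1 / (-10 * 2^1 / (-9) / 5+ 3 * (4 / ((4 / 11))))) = 56160 / 956879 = 0.06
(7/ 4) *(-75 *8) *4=-4200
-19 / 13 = -1.46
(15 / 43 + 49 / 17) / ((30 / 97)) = 114557 / 10965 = 10.45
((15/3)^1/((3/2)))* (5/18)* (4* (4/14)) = 200/189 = 1.06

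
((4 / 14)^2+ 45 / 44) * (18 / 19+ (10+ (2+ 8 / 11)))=3402449 / 225302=15.10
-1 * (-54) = 54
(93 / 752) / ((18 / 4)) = 31 / 1128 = 0.03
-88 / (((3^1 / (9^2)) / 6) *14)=-7128 / 7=-1018.29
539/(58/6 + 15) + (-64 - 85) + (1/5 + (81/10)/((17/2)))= -126.00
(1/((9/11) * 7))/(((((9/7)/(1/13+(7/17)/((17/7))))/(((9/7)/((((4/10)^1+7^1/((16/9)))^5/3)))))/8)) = 267019878400000/396924461038702779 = 0.00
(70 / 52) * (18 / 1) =315 / 13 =24.23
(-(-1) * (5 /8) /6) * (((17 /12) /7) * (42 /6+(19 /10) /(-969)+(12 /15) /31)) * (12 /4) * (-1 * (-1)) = 111047 /249984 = 0.44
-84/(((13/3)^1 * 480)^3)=-21/2249728000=-0.00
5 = 5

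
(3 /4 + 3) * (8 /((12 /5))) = 25 /2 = 12.50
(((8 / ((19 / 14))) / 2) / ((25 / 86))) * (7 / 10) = 16856 / 2375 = 7.10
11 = 11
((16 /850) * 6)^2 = 2304 /180625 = 0.01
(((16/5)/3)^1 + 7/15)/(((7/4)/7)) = 92/15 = 6.13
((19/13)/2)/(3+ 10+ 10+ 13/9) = 171/5720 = 0.03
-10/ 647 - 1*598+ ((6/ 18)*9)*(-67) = -516963/ 647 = -799.02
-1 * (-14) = 14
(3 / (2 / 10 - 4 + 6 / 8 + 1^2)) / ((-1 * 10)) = 6 / 41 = 0.15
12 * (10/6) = 20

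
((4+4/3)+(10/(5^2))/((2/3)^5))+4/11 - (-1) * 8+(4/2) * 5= 70579/2640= 26.73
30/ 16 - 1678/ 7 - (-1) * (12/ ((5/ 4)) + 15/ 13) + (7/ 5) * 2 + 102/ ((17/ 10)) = -597999/ 3640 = -164.29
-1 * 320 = -320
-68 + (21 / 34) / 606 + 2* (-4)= -521961 / 6868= -76.00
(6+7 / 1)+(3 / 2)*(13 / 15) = 143 / 10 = 14.30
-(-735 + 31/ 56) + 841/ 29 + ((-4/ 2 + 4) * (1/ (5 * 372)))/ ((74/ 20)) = 147113129/ 192696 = 763.45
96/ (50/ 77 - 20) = -3696/ 745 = -4.96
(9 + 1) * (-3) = -30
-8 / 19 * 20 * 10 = -1600 / 19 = -84.21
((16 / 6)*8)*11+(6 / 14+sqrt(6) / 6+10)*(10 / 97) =5*sqrt(6) / 291+480206 / 2037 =235.78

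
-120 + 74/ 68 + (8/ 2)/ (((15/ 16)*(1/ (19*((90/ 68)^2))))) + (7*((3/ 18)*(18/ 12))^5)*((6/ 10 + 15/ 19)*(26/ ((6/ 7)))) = 164348863/ 7028480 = 23.38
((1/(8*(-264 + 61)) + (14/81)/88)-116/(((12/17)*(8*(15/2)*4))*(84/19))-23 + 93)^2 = 16343172813353098441/3350020314009600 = 4878.53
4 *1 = 4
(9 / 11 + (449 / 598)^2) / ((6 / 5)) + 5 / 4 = 56682565 / 23601864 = 2.40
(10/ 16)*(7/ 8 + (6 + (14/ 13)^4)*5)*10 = 214780175/ 913952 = 235.00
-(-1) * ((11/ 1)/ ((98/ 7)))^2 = 121/ 196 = 0.62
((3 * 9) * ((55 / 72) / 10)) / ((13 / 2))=33 / 104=0.32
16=16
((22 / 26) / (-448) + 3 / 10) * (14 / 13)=8681 / 27040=0.32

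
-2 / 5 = -0.40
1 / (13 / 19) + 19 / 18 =2.52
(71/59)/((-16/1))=-71/944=-0.08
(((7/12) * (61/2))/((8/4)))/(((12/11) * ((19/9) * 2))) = 4697/2432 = 1.93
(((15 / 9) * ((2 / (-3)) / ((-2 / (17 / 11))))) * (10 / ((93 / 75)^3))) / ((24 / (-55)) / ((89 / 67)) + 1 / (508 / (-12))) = -750589843750 / 58691517219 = -12.79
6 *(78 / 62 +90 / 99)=4434 / 341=13.00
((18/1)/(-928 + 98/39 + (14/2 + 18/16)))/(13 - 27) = 2808/2003519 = 0.00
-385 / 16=-24.06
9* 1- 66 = -57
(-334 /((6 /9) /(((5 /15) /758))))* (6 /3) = -167 /379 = -0.44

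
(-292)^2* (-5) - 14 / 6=-1278967 / 3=-426322.33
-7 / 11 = -0.64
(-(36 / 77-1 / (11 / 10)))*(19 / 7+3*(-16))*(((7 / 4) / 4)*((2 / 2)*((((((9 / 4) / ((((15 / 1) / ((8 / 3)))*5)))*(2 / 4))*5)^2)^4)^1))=-5389 / 240625000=-0.00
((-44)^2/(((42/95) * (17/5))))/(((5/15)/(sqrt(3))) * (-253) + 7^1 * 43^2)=58164700 * sqrt(3)/269119077983 + 3825765900/38445582569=0.10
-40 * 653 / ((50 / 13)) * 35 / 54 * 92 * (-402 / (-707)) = -230258.29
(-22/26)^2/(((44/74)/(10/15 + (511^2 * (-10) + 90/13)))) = -20723807929/6591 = -3144258.52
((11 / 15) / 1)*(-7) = -5.13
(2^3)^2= 64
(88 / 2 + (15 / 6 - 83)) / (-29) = 1.26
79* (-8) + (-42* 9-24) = -1034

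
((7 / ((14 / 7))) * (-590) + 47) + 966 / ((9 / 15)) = -408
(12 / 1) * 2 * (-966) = -23184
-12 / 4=-3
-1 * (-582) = 582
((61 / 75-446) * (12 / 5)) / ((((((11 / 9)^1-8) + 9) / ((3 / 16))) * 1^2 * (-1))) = 901503 / 10000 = 90.15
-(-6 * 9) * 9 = 486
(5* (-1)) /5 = -1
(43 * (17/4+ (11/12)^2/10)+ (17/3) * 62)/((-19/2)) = -774283/13680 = -56.60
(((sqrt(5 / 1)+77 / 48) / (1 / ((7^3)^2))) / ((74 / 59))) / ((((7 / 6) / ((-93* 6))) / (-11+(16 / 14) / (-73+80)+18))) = -11890735038* sqrt(5) / 37 - 152597766321 / 296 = -1234140882.10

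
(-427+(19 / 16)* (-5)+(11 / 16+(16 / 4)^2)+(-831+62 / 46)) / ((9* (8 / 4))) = -114623 / 1656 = -69.22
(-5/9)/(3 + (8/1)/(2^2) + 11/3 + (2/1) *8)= -5/222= -0.02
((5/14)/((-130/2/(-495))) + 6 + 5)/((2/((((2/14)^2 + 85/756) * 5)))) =8776955/1926288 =4.56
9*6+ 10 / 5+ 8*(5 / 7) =432 / 7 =61.71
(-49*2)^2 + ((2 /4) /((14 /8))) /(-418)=14050651 /1463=9604.00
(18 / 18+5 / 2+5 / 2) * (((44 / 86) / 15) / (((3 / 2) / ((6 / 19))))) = 176 / 4085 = 0.04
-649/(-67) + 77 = 5808/67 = 86.69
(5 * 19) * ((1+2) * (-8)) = -2280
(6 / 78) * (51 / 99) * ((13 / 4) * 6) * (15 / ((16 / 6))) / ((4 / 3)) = 2295 / 704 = 3.26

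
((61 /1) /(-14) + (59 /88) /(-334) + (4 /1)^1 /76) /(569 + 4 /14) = -16834767 /2225415280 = -0.01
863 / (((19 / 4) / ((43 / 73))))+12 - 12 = 148436 / 1387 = 107.02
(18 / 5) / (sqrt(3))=6 * sqrt(3) / 5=2.08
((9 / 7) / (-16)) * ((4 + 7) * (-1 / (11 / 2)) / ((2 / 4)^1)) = 9 / 28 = 0.32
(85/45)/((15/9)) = 17/15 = 1.13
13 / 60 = 0.22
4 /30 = 2 /15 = 0.13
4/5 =0.80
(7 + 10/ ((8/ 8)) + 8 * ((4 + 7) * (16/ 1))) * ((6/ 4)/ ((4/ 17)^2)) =1235475/ 32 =38608.59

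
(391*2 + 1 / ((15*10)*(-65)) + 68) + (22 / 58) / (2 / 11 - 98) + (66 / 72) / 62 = 2672266517767 / 3143803000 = 850.01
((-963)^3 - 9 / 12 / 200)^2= 510431768911156692225609 / 640000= 797549638923682331.60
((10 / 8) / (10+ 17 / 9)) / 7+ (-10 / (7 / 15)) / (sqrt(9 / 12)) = 45 / 2996 - 100* sqrt(3) / 7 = -24.73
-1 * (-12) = 12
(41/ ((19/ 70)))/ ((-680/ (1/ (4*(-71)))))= 287/ 366928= 0.00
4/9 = 0.44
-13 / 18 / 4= -13 / 72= -0.18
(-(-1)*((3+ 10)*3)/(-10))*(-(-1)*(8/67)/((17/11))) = -1716/5695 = -0.30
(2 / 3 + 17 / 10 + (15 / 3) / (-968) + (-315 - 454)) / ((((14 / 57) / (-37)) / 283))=2214618897859 / 67760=32683277.71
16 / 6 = 8 / 3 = 2.67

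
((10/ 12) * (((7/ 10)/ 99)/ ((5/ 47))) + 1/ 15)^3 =3048625/ 1676676672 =0.00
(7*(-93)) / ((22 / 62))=-20181 / 11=-1834.64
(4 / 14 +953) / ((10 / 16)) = 53384 / 35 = 1525.26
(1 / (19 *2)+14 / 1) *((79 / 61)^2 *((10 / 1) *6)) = 99793590 / 70699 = 1411.53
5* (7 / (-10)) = -7 / 2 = -3.50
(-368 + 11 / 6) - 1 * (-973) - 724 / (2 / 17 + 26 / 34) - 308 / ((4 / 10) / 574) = -4421937 / 10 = -442193.70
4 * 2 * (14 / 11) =112 / 11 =10.18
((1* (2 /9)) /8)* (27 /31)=3 /124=0.02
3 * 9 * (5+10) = 405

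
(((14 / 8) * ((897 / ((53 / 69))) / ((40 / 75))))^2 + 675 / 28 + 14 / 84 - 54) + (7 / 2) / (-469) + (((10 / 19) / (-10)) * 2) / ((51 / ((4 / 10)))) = 95968213511639557849 / 6536094458880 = 14682807.01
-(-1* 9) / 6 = 3 / 2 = 1.50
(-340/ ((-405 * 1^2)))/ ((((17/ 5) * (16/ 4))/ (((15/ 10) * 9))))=5/ 6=0.83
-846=-846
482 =482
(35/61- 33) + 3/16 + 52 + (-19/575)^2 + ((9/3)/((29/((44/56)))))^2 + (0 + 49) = 914471333186099/13297732210000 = 68.77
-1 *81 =-81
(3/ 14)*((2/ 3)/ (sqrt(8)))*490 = 35*sqrt(2)/ 2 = 24.75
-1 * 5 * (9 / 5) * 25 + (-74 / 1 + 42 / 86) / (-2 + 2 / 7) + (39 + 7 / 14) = -73591 / 516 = -142.62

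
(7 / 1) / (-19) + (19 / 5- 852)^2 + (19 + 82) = 341783339 / 475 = 719543.87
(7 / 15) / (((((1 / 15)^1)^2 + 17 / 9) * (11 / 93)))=3255 / 1562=2.08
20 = 20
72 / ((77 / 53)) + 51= 7743 / 77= 100.56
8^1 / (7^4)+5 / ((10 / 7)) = 16823 / 4802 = 3.50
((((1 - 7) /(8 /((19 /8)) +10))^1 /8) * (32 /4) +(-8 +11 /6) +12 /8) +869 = 329140 /381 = 863.88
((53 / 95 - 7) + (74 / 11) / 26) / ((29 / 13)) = -84001 / 30305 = -2.77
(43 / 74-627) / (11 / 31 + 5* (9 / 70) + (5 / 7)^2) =-70413245 / 169497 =-415.42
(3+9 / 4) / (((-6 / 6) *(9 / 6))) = -3.50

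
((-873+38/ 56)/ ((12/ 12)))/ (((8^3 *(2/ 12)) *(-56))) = 73275/ 401408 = 0.18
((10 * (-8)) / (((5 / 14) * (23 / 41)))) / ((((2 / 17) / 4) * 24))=-39032 / 69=-565.68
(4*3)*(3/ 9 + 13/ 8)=47/ 2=23.50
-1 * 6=-6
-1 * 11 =-11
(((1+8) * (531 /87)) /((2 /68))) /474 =9027 /2291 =3.94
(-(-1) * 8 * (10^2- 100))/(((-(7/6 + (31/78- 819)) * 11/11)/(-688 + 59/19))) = 0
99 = 99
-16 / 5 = -3.20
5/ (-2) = -5/ 2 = -2.50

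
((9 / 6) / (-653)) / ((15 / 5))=-1 / 1306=-0.00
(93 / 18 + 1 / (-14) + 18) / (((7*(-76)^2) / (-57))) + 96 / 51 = 468427 / 253232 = 1.85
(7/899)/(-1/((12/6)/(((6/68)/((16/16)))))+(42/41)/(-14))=-19516/293973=-0.07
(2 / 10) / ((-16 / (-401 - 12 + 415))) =-1 / 40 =-0.02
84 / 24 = 7 / 2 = 3.50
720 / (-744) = -30 / 31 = -0.97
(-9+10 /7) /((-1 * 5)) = 1.51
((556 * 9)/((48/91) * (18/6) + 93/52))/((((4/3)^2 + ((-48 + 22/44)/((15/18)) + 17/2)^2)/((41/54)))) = 16595488/34660705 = 0.48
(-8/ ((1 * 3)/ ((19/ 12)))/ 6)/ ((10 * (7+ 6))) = -19/ 3510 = -0.01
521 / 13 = 40.08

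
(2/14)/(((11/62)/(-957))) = -5394/7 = -770.57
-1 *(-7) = 7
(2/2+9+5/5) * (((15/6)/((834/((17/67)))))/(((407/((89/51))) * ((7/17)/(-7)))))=-0.00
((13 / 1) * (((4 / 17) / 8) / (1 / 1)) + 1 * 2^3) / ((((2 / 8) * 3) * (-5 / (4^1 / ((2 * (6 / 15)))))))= -190 / 17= -11.18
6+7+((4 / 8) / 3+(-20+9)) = 13 / 6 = 2.17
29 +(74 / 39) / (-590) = 333608 / 11505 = 29.00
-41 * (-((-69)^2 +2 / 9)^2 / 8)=75284536241 / 648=116179839.88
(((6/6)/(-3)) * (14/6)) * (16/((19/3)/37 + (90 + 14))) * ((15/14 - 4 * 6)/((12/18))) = 47508/11563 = 4.11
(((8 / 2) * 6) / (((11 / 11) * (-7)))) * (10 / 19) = -240 / 133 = -1.80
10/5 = 2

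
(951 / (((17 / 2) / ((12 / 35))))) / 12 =1902 / 595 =3.20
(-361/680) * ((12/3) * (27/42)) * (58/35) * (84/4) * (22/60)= -1036431/59500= -17.42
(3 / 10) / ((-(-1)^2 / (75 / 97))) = -45 / 194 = -0.23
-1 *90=-90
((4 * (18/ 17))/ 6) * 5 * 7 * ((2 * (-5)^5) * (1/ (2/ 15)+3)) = -27562500/ 17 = -1621323.53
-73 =-73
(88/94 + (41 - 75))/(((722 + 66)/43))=-33411/18518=-1.80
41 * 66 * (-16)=-43296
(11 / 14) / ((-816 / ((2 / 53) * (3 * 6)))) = -33 / 50456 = -0.00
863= 863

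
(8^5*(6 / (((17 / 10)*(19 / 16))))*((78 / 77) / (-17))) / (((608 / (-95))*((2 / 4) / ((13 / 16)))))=623001600 / 422807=1473.49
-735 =-735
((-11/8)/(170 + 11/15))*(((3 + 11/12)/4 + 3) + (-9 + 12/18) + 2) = 6215/327808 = 0.02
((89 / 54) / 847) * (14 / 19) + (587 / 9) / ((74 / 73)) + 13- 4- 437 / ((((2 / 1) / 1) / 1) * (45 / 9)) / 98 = 164072711653 / 2250766980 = 72.90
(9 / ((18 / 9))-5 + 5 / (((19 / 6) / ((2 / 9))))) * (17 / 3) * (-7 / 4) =2023 / 1368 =1.48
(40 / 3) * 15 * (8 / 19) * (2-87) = -136000 / 19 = -7157.89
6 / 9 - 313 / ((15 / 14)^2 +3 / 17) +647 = 605079 / 1471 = 411.34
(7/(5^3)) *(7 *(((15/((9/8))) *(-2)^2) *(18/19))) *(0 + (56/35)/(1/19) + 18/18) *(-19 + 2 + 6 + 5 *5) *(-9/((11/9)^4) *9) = -10989553647744/34772375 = -316042.65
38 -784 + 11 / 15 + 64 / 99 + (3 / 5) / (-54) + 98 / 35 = -734413 / 990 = -741.83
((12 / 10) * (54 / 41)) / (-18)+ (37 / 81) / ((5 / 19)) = 5473 / 3321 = 1.65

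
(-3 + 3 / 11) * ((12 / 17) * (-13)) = 4680 / 187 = 25.03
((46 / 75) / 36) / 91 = 23 / 122850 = 0.00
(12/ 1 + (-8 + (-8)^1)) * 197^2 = -155236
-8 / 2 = -4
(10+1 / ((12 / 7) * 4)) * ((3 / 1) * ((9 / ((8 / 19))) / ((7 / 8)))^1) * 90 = 3747465 / 56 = 66919.02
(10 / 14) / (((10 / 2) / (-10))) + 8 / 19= -134 / 133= -1.01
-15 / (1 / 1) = -15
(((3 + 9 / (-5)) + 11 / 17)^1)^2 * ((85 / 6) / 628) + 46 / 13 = 95881 / 26520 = 3.62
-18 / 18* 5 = -5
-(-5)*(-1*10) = -50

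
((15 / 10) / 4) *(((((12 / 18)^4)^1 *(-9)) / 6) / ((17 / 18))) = -2 / 17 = -0.12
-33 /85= -0.39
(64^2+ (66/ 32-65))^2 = 16265593.13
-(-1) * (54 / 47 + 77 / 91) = 1219 / 611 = 2.00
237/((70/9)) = 2133/70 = 30.47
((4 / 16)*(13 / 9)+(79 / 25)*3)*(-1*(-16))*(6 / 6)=35428 / 225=157.46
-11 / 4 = -2.75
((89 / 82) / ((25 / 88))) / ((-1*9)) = -3916 / 9225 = -0.42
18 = 18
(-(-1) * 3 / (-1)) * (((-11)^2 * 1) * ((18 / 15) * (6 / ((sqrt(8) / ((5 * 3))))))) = -9801 * sqrt(2) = -13860.71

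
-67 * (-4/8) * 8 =268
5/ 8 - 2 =-11/ 8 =-1.38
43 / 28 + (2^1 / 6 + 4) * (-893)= -324923 / 84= -3868.13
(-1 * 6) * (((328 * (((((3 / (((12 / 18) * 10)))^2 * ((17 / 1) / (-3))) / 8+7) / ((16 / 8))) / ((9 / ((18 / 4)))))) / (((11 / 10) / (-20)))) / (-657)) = -899581 / 9636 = -93.36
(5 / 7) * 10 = 50 / 7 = 7.14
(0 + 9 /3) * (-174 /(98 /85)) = -22185 /49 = -452.76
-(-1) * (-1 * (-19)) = 19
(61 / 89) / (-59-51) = -61 / 9790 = -0.01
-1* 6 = -6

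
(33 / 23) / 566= 33 / 13018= 0.00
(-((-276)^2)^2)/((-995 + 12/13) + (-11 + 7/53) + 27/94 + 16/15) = 5637345633354240/974978569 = 5782020.05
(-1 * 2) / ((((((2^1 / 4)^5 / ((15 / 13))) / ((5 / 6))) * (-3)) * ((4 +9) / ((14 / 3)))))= 11200 / 1521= 7.36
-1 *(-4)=4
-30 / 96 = -5 / 16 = -0.31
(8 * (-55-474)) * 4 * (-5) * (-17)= -1438880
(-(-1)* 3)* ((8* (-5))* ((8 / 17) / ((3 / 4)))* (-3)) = 3840 / 17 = 225.88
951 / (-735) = -317 / 245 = -1.29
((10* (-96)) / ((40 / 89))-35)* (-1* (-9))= -19539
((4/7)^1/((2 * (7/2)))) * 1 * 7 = 4/7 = 0.57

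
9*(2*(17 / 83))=306 / 83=3.69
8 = 8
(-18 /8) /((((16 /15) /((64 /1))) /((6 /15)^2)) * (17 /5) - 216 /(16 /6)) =108 /3871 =0.03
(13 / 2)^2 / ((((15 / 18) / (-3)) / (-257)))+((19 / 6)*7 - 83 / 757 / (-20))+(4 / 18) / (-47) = 250481003573 / 6404220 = 39111.87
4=4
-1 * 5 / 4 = -5 / 4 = -1.25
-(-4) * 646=2584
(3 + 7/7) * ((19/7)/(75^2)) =76/39375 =0.00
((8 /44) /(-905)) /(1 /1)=-2 /9955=-0.00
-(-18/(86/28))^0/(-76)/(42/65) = 65/3192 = 0.02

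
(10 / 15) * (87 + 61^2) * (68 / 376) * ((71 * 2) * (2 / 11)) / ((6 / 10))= 91925120 / 4653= 19756.10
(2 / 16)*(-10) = -5 / 4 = -1.25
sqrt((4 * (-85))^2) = 340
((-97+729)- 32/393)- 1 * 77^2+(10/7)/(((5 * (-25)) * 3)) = -121435679/22925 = -5297.09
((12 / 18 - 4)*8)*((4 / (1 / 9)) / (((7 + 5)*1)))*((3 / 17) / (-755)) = 48 / 2567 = 0.02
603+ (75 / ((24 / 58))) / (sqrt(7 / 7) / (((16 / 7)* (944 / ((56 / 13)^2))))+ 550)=13234964404 / 21936543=603.33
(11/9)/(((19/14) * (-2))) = -77/171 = -0.45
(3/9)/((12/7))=7/36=0.19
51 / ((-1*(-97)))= 51 / 97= 0.53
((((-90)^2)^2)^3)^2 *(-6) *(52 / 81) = -307248521481286704658872000000000000000000000000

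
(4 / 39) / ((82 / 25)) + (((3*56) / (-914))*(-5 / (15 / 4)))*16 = 3.95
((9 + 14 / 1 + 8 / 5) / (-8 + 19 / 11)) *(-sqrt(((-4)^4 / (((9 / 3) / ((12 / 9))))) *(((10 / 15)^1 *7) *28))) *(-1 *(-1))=202048 *sqrt(6) / 1035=478.18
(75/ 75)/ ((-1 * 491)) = -1/ 491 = -0.00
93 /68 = 1.37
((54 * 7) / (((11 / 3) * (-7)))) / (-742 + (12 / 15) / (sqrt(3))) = 810 * sqrt(3) / 113553781 + 2253825 / 113553781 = 0.02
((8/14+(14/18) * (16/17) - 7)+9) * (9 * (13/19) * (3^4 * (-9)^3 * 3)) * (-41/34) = 167027831919/38437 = 4345496.06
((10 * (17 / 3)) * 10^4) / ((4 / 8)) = 3400000 / 3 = 1133333.33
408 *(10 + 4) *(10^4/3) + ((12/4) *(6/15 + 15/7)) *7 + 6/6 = 95200272/5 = 19040054.40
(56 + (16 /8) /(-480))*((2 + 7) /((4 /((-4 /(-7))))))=40317 /560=71.99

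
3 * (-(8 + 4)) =-36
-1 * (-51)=51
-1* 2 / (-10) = 1 / 5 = 0.20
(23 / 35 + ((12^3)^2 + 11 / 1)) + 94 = 104513138 / 35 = 2986089.66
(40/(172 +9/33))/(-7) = -88/2653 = -0.03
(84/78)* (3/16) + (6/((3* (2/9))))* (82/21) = 25731/728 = 35.34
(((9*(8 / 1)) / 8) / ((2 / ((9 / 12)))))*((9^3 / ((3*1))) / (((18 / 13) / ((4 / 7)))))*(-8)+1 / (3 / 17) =-56743 / 21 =-2702.05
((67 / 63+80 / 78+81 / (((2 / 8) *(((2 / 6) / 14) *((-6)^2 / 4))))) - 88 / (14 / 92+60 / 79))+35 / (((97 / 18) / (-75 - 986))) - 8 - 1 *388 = -1544812682951 / 263194659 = -5869.47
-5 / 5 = -1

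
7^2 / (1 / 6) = 294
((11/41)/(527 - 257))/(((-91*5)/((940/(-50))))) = 517/12592125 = 0.00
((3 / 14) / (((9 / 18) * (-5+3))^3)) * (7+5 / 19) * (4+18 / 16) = -8487 / 1064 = -7.98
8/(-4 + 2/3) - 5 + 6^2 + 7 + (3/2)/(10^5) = 7120003/200000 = 35.60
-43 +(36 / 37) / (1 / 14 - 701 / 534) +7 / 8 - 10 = -2270847 / 42920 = -52.91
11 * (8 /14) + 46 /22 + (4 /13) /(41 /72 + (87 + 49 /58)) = 8.38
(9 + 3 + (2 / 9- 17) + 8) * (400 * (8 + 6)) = 162400 / 9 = 18044.44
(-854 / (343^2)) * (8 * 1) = -976 / 16807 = -0.06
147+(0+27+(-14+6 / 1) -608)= -442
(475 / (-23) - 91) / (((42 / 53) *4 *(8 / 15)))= -66.04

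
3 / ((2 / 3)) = 9 / 2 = 4.50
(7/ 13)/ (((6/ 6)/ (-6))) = -42/ 13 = -3.23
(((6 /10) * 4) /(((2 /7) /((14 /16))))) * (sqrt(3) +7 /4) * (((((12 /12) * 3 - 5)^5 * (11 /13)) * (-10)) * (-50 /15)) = -150920 /13 - 86240 * sqrt(3) /13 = -23099.39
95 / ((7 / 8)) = 760 / 7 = 108.57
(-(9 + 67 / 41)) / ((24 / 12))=-218 / 41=-5.32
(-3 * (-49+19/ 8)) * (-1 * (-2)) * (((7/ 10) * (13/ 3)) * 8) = 33943/ 5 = 6788.60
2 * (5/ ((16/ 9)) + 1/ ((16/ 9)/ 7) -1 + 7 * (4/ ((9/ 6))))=293/ 6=48.83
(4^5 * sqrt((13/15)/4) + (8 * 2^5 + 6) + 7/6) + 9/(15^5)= 44409377/168750 + 512 * sqrt(195)/15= 739.81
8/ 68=2/ 17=0.12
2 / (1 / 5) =10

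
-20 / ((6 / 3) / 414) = -4140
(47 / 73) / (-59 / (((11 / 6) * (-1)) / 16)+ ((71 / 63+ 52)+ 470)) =32571 / 52513207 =0.00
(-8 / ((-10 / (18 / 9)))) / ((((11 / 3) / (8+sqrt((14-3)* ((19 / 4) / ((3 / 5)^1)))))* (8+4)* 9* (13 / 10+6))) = 32 / 7227+2* sqrt(3135) / 21681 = 0.01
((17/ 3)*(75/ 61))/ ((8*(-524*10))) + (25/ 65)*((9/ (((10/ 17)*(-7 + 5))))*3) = -58687009/ 6648512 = -8.83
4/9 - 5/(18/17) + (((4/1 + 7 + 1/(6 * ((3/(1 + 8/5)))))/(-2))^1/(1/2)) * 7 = -82.29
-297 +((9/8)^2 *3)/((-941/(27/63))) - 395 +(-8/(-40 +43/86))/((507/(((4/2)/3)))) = -35053465109639/50655189312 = -692.00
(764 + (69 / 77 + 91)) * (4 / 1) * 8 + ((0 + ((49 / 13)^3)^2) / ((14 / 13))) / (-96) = 150189544990357 / 5489195712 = 27360.94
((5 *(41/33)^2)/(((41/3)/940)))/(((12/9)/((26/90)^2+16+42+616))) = 268379.92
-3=-3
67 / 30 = 2.23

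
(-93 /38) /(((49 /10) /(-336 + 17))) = 148335 /931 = 159.33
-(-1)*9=9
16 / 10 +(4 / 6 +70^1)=1084 / 15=72.27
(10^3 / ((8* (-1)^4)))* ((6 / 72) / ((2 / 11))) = 1375 / 24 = 57.29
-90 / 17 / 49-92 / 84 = -1.20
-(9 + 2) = -11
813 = 813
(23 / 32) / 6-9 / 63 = -31 / 1344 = -0.02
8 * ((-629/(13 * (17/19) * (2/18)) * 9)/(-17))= 455544/221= 2061.29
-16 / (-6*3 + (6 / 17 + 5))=272 / 215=1.27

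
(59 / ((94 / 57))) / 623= 3363 / 58562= 0.06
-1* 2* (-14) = 28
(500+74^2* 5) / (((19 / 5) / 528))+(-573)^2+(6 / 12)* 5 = 159682997 / 38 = 4202184.13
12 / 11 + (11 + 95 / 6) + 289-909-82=-44489 / 66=-674.08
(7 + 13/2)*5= 135/2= 67.50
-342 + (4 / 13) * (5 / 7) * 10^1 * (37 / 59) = -1828798 / 5369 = -340.62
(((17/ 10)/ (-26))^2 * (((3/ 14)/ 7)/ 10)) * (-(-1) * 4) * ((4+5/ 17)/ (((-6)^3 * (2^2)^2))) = -1241/ 19079424000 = -0.00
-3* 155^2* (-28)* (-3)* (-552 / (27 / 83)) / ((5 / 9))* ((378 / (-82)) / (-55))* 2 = 1398014396352 / 451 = 3099810191.47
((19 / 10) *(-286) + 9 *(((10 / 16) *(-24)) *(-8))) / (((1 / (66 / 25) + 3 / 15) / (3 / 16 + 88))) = 124928529 / 1528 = 81759.51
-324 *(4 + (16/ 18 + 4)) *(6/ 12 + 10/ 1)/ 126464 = -945/ 3952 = -0.24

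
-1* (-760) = 760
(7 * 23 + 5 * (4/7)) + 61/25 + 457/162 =4794499/28350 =169.12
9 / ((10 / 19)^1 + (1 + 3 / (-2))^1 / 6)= 2052 / 101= 20.32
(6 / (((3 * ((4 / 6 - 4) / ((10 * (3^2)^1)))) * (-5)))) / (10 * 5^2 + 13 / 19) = 1026 / 23815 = 0.04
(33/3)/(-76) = -11/76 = -0.14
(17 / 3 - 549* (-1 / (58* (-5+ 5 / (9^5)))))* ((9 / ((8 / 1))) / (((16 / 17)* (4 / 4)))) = 162073767 / 35932160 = 4.51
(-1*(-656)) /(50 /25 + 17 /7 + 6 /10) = 1435 /11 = 130.45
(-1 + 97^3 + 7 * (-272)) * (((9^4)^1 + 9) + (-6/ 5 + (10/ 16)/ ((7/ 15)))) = 209435541594/ 35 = 5983872616.97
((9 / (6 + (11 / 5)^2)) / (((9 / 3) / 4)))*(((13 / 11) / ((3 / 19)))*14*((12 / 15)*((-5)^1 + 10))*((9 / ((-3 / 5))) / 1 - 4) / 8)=-3285100 / 2981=-1102.01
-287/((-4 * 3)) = 287/12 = 23.92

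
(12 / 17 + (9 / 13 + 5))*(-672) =-950208 / 221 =-4299.58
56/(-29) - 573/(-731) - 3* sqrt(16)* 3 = -787483/21199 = -37.15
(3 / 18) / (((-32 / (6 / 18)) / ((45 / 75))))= -1 / 960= -0.00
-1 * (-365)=365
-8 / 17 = -0.47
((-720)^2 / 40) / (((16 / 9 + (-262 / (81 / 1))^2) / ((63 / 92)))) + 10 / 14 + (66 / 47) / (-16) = 881975668939 / 1215381272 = 725.68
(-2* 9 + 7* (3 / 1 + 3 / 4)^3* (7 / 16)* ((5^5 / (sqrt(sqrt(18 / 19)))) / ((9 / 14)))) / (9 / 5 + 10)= -90 / 59 + 669921875* 19^(1 / 4)* 2^(3 / 4)* sqrt(3) / 60416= 67434.77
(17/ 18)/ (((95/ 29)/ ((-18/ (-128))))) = 493/ 12160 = 0.04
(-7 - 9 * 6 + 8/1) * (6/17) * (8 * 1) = -2544/17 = -149.65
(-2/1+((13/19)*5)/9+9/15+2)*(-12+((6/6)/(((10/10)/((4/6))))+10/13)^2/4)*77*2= -2254280336/1300455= -1733.46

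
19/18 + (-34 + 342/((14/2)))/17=4133/2142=1.93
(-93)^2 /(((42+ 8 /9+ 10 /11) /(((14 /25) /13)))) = 8.51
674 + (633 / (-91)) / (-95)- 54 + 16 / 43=230641239 / 371735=620.45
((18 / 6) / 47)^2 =9 / 2209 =0.00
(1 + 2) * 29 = 87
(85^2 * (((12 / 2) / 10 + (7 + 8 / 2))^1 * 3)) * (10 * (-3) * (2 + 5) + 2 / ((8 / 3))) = -105223455 / 2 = -52611727.50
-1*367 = -367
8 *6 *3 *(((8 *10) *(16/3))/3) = 20480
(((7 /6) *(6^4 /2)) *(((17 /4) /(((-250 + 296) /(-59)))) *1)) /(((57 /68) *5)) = -2148426 /2185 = -983.26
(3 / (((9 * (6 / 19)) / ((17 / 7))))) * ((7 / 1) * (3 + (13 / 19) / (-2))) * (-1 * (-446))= 382891 / 18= 21271.72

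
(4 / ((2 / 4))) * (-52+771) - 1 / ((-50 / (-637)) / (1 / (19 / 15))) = 1090969 / 190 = 5741.94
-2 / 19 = -0.11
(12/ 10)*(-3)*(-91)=1638/ 5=327.60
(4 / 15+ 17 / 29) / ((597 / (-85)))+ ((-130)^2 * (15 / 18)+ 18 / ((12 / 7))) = 1464026605 / 103878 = 14093.71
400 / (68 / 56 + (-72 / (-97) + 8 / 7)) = 543200 / 4209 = 129.06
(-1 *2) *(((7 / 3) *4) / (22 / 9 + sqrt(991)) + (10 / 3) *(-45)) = 299.45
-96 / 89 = -1.08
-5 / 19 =-0.26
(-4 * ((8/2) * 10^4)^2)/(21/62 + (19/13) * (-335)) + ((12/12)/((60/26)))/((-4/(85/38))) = 4704460712847103/359653584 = 13080533.39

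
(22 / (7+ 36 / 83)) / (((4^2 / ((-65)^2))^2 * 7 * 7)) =16297620625 / 3869824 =4211.46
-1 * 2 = -2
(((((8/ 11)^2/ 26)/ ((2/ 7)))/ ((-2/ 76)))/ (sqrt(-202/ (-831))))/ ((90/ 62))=-65968 * sqrt(167862)/ 7149285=-3.78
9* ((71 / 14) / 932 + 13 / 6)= 255075 / 13048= 19.55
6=6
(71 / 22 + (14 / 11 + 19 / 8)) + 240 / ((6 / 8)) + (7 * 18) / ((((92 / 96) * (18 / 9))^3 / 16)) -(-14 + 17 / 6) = 182318423 / 292008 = 624.36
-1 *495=-495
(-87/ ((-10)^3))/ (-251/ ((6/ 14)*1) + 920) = 261/ 1003000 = 0.00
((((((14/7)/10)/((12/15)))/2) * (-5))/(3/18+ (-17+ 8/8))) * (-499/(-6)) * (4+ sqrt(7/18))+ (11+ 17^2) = 499 * sqrt(14)/912+ 11899/38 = 315.18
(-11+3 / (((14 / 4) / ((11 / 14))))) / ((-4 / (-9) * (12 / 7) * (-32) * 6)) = 253 / 3584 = 0.07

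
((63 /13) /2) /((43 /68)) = 3.83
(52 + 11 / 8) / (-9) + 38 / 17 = -4523 / 1224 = -3.70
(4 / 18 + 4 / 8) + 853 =15367 / 18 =853.72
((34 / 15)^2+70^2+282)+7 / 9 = 1167281 / 225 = 5187.92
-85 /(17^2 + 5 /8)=-680 /2317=-0.29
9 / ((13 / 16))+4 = 196 / 13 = 15.08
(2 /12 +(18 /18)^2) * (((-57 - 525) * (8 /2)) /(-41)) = 2716 /41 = 66.24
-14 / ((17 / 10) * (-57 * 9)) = 140 / 8721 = 0.02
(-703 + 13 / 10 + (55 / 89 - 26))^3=-270969393774161727 / 704969000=-384370651.44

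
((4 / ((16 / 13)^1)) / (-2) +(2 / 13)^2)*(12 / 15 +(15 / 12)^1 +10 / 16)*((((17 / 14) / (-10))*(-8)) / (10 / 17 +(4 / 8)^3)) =-13389659 / 2295020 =-5.83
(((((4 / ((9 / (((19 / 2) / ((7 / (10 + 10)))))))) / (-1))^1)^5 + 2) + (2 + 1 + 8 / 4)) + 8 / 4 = -253543605671113 / 992436543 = -255475.89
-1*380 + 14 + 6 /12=-731 /2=-365.50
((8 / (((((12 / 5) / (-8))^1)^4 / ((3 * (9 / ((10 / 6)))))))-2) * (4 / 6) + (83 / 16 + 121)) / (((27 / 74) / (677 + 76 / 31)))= 134562667561 / 6696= 20095977.83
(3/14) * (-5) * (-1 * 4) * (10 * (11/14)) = 1650/49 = 33.67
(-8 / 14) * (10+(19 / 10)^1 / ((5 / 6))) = -7.02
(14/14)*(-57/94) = -57/94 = -0.61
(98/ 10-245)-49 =-1421/ 5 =-284.20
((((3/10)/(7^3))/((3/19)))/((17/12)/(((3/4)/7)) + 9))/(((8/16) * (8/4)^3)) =171/2744000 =0.00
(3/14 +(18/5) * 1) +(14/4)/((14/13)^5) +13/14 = 5500497/768320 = 7.16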